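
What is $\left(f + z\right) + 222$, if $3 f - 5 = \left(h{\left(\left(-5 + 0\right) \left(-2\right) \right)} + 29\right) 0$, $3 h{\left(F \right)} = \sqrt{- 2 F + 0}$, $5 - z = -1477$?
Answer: $\frac{5117}{3} \approx 1705.7$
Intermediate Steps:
$z = 1482$ ($z = 5 - -1477 = 5 + 1477 = 1482$)
$h{\left(F \right)} = \frac{\sqrt{2} \sqrt{- F}}{3}$ ($h{\left(F \right)} = \frac{\sqrt{- 2 F + 0}}{3} = \frac{\sqrt{- 2 F}}{3} = \frac{\sqrt{2} \sqrt{- F}}{3}$)
$f = \frac{5}{3}$ ($f = \frac{5}{3} + \frac{\left(\frac{\sqrt{2} \sqrt{- \left(-5 + 0\right) \left(-2\right)}}{3} + 29\right) 0}{3} = \frac{5}{3} + \frac{\left(\frac{\sqrt{2} \sqrt{- \left(-5\right) \left(-2\right)}}{3} + 29\right) 0}{3} = \frac{5}{3} + \frac{\left(\frac{\sqrt{2} \sqrt{\left(-1\right) 10}}{3} + 29\right) 0}{3} = \frac{5}{3} + \frac{\left(\frac{\sqrt{2} \sqrt{-10}}{3} + 29\right) 0}{3} = \frac{5}{3} + \frac{\left(\frac{\sqrt{2} i \sqrt{10}}{3} + 29\right) 0}{3} = \frac{5}{3} + \frac{\left(\frac{2 i \sqrt{5}}{3} + 29\right) 0}{3} = \frac{5}{3} + \frac{\left(29 + \frac{2 i \sqrt{5}}{3}\right) 0}{3} = \frac{5}{3} + \frac{1}{3} \cdot 0 = \frac{5}{3} + 0 = \frac{5}{3} \approx 1.6667$)
$\left(f + z\right) + 222 = \left(\frac{5}{3} + 1482\right) + 222 = \frac{4451}{3} + 222 = \frac{5117}{3}$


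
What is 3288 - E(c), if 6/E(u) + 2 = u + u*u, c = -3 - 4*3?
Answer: 341949/104 ≈ 3288.0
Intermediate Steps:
c = -15 (c = -3 - 12 = -15)
E(u) = 6/(-2 + u + u²) (E(u) = 6/(-2 + (u + u*u)) = 6/(-2 + (u + u²)) = 6/(-2 + u + u²))
3288 - E(c) = 3288 - 6/(-2 - 15 + (-15)²) = 3288 - 6/(-2 - 15 + 225) = 3288 - 6/208 = 3288 - 1*3/104 = 3288 - 3/104 = 341949/104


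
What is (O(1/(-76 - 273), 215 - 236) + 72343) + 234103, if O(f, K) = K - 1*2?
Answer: 306423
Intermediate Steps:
O(f, K) = -2 + K (O(f, K) = K - 2 = -2 + K)
(O(1/(-76 - 273), 215 - 236) + 72343) + 234103 = ((-2 + (215 - 236)) + 72343) + 234103 = ((-2 - 21) + 72343) + 234103 = (-23 + 72343) + 234103 = 72320 + 234103 = 306423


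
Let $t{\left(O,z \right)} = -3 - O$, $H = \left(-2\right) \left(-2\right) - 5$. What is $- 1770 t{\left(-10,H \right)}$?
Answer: $-12390$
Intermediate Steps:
$H = -1$ ($H = 4 - 5 = -1$)
$- 1770 t{\left(-10,H \right)} = - 1770 \left(-3 - -10\right) = - 1770 \left(-3 + 10\right) = \left(-1770\right) 7 = -12390$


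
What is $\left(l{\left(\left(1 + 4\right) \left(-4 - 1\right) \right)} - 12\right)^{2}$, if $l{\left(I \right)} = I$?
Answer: $1369$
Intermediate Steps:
$\left(l{\left(\left(1 + 4\right) \left(-4 - 1\right) \right)} - 12\right)^{2} = \left(\left(1 + 4\right) \left(-4 - 1\right) - 12\right)^{2} = \left(5 \left(-5\right) - 12\right)^{2} = \left(-25 - 12\right)^{2} = \left(-37\right)^{2} = 1369$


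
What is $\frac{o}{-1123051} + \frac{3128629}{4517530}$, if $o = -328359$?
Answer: $\frac{4996981560349}{5073416584030} \approx 0.98493$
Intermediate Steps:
$\frac{o}{-1123051} + \frac{3128629}{4517530} = - \frac{328359}{-1123051} + \frac{3128629}{4517530} = \left(-328359\right) \left(- \frac{1}{1123051}\right) + 3128629 \cdot \frac{1}{4517530} = \frac{328359}{1123051} + \frac{3128629}{4517530} = \frac{4996981560349}{5073416584030}$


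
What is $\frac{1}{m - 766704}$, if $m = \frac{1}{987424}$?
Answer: $- \frac{987424}{757061930495} \approx -1.3043 \cdot 10^{-6}$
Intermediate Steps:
$m = \frac{1}{987424} \approx 1.0127 \cdot 10^{-6}$
$\frac{1}{m - 766704} = \frac{1}{\frac{1}{987424} - 766704} = \frac{1}{- \frac{757061930495}{987424}} = - \frac{987424}{757061930495}$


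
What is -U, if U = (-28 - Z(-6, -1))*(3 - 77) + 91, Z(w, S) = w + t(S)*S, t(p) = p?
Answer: -1793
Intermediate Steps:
Z(w, S) = w + S**2 (Z(w, S) = w + S*S = w + S**2)
U = 1793 (U = (-28 - (-6 + (-1)**2))*(3 - 77) + 91 = (-28 - (-6 + 1))*(-74) + 91 = (-28 - 1*(-5))*(-74) + 91 = (-28 + 5)*(-74) + 91 = -23*(-74) + 91 = 1702 + 91 = 1793)
-U = -1*1793 = -1793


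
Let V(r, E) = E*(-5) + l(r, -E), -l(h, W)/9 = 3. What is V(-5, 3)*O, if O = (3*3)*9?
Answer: -3402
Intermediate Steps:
l(h, W) = -27 (l(h, W) = -9*3 = -27)
V(r, E) = -27 - 5*E (V(r, E) = E*(-5) - 27 = -5*E - 27 = -27 - 5*E)
O = 81 (O = 9*9 = 81)
V(-5, 3)*O = (-27 - 5*3)*81 = (-27 - 15)*81 = -42*81 = -3402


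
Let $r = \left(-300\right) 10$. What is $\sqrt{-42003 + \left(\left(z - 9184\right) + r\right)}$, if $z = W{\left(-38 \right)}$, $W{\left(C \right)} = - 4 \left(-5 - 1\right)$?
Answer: $i \sqrt{54163} \approx 232.73 i$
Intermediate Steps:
$W{\left(C \right)} = 24$ ($W{\left(C \right)} = \left(-4\right) \left(-6\right) = 24$)
$z = 24$
$r = -3000$
$\sqrt{-42003 + \left(\left(z - 9184\right) + r\right)} = \sqrt{-42003 + \left(\left(24 - 9184\right) - 3000\right)} = \sqrt{-42003 - 12160} = \sqrt{-54163} = i \sqrt{54163}$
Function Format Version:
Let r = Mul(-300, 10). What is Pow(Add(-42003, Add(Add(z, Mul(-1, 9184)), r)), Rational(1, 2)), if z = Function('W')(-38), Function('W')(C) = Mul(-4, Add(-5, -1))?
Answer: Mul(I, Pow(54163, Rational(1, 2))) ≈ Mul(232.73, I)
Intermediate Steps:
Function('W')(C) = 24 (Function('W')(C) = Mul(-4, -6) = 24)
z = 24
r = -3000
Pow(Add(-42003, Add(Add(z, Mul(-1, 9184)), r)), Rational(1, 2)) = Pow(Add(-42003, Add(Add(24, Mul(-1, 9184)), -3000)), Rational(1, 2)) = Pow(Add(-42003, Add(Add(24, -9184), -3000)), Rational(1, 2)) = Pow(Add(-42003, Add(-9160, -3000)), Rational(1, 2)) = Pow(Add(-42003, -12160), Rational(1, 2)) = Pow(-54163, Rational(1, 2)) = Mul(I, Pow(54163, Rational(1, 2)))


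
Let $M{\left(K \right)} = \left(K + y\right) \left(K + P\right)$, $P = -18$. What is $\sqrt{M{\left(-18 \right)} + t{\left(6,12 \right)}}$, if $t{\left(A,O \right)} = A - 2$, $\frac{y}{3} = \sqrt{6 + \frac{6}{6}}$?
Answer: $2 \sqrt{163 - 27 \sqrt{7}} \approx 19.138$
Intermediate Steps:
$y = 3 \sqrt{7}$ ($y = 3 \sqrt{6 + \frac{6}{6}} = 3 \sqrt{6 + 6 \cdot \frac{1}{6}} = 3 \sqrt{6 + 1} = 3 \sqrt{7} \approx 7.9373$)
$M{\left(K \right)} = \left(-18 + K\right) \left(K + 3 \sqrt{7}\right)$ ($M{\left(K \right)} = \left(K + 3 \sqrt{7}\right) \left(K - 18\right) = \left(K + 3 \sqrt{7}\right) \left(-18 + K\right) = \left(-18 + K\right) \left(K + 3 \sqrt{7}\right)$)
$t{\left(A,O \right)} = -2 + A$
$\sqrt{M{\left(-18 \right)} + t{\left(6,12 \right)}} = \sqrt{\left(\left(-18\right)^{2} - 54 \sqrt{7} - -324 + 3 \left(-18\right) \sqrt{7}\right) + \left(-2 + 6\right)} = \sqrt{\left(324 - 54 \sqrt{7} + 324 - 54 \sqrt{7}\right) + 4} = \sqrt{\left(648 - 108 \sqrt{7}\right) + 4} = \sqrt{652 - 108 \sqrt{7}}$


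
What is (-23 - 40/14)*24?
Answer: -4344/7 ≈ -620.57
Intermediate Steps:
(-23 - 40/14)*24 = (-23 - 40*1/14)*24 = (-23 - 20/7)*24 = -181/7*24 = -4344/7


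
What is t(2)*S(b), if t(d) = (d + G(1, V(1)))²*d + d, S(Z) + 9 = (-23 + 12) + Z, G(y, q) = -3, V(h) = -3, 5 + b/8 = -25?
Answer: -1040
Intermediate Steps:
b = -240 (b = -40 + 8*(-25) = -40 - 200 = -240)
S(Z) = -20 + Z (S(Z) = -9 + ((-23 + 12) + Z) = -9 + (-11 + Z) = -20 + Z)
t(d) = d + d*(-3 + d)² (t(d) = (d - 3)²*d + d = (-3 + d)²*d + d = d*(-3 + d)² + d = d + d*(-3 + d)²)
t(2)*S(b) = (2*(1 + (-3 + 2)²))*(-20 - 240) = (2*(1 + (-1)²))*(-260) = (2*(1 + 1))*(-260) = (2*2)*(-260) = 4*(-260) = -1040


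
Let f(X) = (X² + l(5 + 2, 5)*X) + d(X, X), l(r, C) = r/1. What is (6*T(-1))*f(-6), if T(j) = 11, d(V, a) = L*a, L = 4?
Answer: -1980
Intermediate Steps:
d(V, a) = 4*a
l(r, C) = r (l(r, C) = r*1 = r)
f(X) = X² + 11*X (f(X) = (X² + (5 + 2)*X) + 4*X = (X² + 7*X) + 4*X = X² + 11*X)
(6*T(-1))*f(-6) = (6*11)*(-6*(11 - 6)) = 66*(-6*5) = 66*(-30) = -1980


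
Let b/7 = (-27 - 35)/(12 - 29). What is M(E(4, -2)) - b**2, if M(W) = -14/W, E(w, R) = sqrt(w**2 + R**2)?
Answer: -188356/289 - 7*sqrt(5)/5 ≈ -654.88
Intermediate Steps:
E(w, R) = sqrt(R**2 + w**2)
b = 434/17 (b = 7*((-27 - 35)/(12 - 29)) = 7*(-62/(-17)) = 7*(-62*(-1/17)) = 7*(62/17) = 434/17 ≈ 25.529)
M(E(4, -2)) - b**2 = -14/sqrt((-2)**2 + 4**2) - (434/17)**2 = -14/sqrt(4 + 16) - 1*188356/289 = -14*sqrt(5)/10 - 188356/289 = -7*sqrt(5)/5 - 188356/289 = -188356/289 - 7*sqrt(5)/5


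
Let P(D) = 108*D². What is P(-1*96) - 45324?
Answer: 950004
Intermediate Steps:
P(-1*96) - 45324 = 108*(-1*96)² - 45324 = 108*(-96)² - 45324 = 108*9216 - 45324 = 995328 - 45324 = 950004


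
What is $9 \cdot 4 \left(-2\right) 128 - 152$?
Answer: $-9368$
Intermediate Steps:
$9 \cdot 4 \left(-2\right) 128 - 152 = 9 \left(-8\right) 128 - 152 = \left(-72\right) 128 - 152 = -9216 - 152 = -9368$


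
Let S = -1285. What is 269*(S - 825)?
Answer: -567590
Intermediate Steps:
269*(S - 825) = 269*(-1285 - 825) = 269*(-2110) = -567590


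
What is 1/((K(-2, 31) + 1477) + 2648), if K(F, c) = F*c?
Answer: 1/4063 ≈ 0.00024612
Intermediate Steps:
1/((K(-2, 31) + 1477) + 2648) = 1/((-2*31 + 1477) + 2648) = 1/((-62 + 1477) + 2648) = 1/(1415 + 2648) = 1/4063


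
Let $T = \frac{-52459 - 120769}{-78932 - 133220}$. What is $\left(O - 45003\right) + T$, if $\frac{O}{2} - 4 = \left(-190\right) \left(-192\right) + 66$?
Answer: $\frac{1490251993}{53038} \approx 28098.0$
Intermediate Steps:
$T = \frac{43307}{53038}$ ($T = - \frac{173228}{-212152} = \left(-173228\right) \left(- \frac{1}{212152}\right) = \frac{43307}{53038} \approx 0.81653$)
$O = 73100$ ($O = 8 + 2 \left(\left(-190\right) \left(-192\right) + 66\right) = 8 + 2 \left(36480 + 66\right) = 8 + 2 \cdot 36546 = 8 + 73092 = 73100$)
$\left(O - 45003\right) + T = \left(73100 - 45003\right) + \frac{43307}{53038} = 28097 + \frac{43307}{53038} = \frac{1490251993}{53038}$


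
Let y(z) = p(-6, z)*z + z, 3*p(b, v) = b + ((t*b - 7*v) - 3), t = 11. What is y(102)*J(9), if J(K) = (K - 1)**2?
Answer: -1710336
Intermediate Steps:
J(K) = (-1 + K)**2
p(b, v) = -1 + 4*b - 7*v/3 (p(b, v) = (b + ((11*b - 7*v) - 3))/3 = (b + ((-7*v + 11*b) - 3))/3 = (b + (-3 - 7*v + 11*b))/3 = (-3 - 7*v + 12*b)/3 = -1 + 4*b - 7*v/3)
y(z) = z + z*(-25 - 7*z/3) (y(z) = (-1 + 4*(-6) - 7*z/3)*z + z = (-1 - 24 - 7*z/3)*z + z = (-25 - 7*z/3)*z + z = z*(-25 - 7*z/3) + z = z + z*(-25 - 7*z/3))
y(102)*J(9) = (-1/3*102*(72 + 7*102))*(-1 + 9)**2 = -1/3*102*(72 + 714)*8**2 = -1/3*102*786*64 = -26724*64 = -1710336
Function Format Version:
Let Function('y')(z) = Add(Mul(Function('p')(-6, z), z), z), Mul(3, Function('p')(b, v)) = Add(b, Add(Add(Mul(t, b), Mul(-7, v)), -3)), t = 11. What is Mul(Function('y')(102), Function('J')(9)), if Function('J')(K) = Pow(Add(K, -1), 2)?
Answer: -1710336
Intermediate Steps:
Function('J')(K) = Pow(Add(-1, K), 2)
Function('p')(b, v) = Add(-1, Mul(4, b), Mul(Rational(-7, 3), v)) (Function('p')(b, v) = Mul(Rational(1, 3), Add(b, Add(Add(Mul(11, b), Mul(-7, v)), -3))) = Mul(Rational(1, 3), Add(b, Add(Add(Mul(-7, v), Mul(11, b)), -3))) = Mul(Rational(1, 3), Add(b, Add(-3, Mul(-7, v), Mul(11, b)))) = Mul(Rational(1, 3), Add(-3, Mul(-7, v), Mul(12, b))) = Add(-1, Mul(4, b), Mul(Rational(-7, 3), v)))
Function('y')(z) = Add(z, Mul(z, Add(-25, Mul(Rational(-7, 3), z)))) (Function('y')(z) = Add(Mul(Add(-1, Mul(4, -6), Mul(Rational(-7, 3), z)), z), z) = Add(Mul(Add(-1, -24, Mul(Rational(-7, 3), z)), z), z) = Add(Mul(Add(-25, Mul(Rational(-7, 3), z)), z), z) = Add(Mul(z, Add(-25, Mul(Rational(-7, 3), z))), z) = Add(z, Mul(z, Add(-25, Mul(Rational(-7, 3), z)))))
Mul(Function('y')(102), Function('J')(9)) = Mul(Mul(Rational(-1, 3), 102, Add(72, Mul(7, 102))), Pow(Add(-1, 9), 2)) = Mul(Mul(Rational(-1, 3), 102, Add(72, 714)), Pow(8, 2)) = Mul(Mul(Rational(-1, 3), 102, 786), 64) = Mul(-26724, 64) = -1710336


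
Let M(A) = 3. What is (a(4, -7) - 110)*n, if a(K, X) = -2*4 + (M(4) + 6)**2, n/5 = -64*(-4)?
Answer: -47360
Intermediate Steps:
n = 1280 (n = 5*(-64*(-4)) = 5*256 = 1280)
a(K, X) = 73 (a(K, X) = -2*4 + (3 + 6)**2 = -8 + 9**2 = -8 + 81 = 73)
(a(4, -7) - 110)*n = (73 - 110)*1280 = -37*1280 = -47360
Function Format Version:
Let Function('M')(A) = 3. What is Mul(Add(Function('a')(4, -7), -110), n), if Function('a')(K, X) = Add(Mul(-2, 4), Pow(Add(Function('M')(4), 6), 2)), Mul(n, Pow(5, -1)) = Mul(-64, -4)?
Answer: -47360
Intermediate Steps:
n = 1280 (n = Mul(5, Mul(-64, -4)) = Mul(5, 256) = 1280)
Function('a')(K, X) = 73 (Function('a')(K, X) = Add(Mul(-2, 4), Pow(Add(3, 6), 2)) = Add(-8, Pow(9, 2)) = Add(-8, 81) = 73)
Mul(Add(Function('a')(4, -7), -110), n) = Mul(Add(73, -110), 1280) = Mul(-37, 1280) = -47360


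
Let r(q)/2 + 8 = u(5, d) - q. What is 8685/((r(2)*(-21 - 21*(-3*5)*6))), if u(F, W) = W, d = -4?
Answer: -2895/17444 ≈ -0.16596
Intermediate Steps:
r(q) = -24 - 2*q (r(q) = -16 + 2*(-4 - q) = -16 + (-8 - 2*q) = -24 - 2*q)
8685/((r(2)*(-21 - 21*(-3*5)*6))) = 8685/(((-24 - 2*2)*(-21 - 21*(-3*5)*6))) = 8685/(((-24 - 4)*(-21 - (-315)*6))) = 8685/((-28*(-21 - 21*(-90)))) = 8685/((-28*(-21 + 1890))) = 8685/((-28*1869)) = 8685/(-52332) = 8685*(-1/52332) = -2895/17444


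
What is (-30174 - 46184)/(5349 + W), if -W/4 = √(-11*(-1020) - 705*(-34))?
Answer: -136146314/9349587 - 305432*√3910/9349587 ≈ -16.604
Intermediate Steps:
W = -12*√3910 (W = -4*√(-11*(-1020) - 705*(-34)) = -4*√(11220 + 23970) = -12*√3910 ≈ -750.36)
(-30174 - 46184)/(5349 + W) = (-30174 - 46184)/(5349 - 12*√3910) = -76358/(5349 - 12*√3910)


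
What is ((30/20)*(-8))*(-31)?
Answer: 372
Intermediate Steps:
((30/20)*(-8))*(-31) = ((30*(1/20))*(-8))*(-31) = ((3/2)*(-8))*(-31) = -12*(-31) = 372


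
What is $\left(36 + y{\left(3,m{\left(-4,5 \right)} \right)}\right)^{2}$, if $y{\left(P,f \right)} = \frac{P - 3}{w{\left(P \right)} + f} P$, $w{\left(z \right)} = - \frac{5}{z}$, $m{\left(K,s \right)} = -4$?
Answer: $1296$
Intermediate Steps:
$y{\left(P,f \right)} = \frac{P \left(-3 + P\right)}{f - \frac{5}{P}}$ ($y{\left(P,f \right)} = \frac{P - 3}{- \frac{5}{P} + f} P = \frac{-3 + P}{f - \frac{5}{P}} P = \frac{P \left(-3 + P\right)}{f - \frac{5}{P}}$)
$\left(36 + y{\left(3,m{\left(-4,5 \right)} \right)}\right)^{2} = \left(36 + \frac{3^{2} \left(-3 + 3\right)}{-5 + 3 \left(-4\right)}\right)^{2} = \left(36 + 9 \frac{1}{-5 - 12} \cdot 0\right)^{2} = \left(36 + 9 \frac{1}{-17} \cdot 0\right)^{2} = \left(36 + 9 \left(- \frac{1}{17}\right) 0\right)^{2} = \left(36 + 0\right)^{2} = 36^{2} = 1296$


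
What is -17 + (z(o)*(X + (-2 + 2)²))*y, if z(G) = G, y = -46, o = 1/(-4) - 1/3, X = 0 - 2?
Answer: -212/3 ≈ -70.667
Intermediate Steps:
X = -2
o = -7/12 (o = 1*(-¼) - 1*⅓ = -¼ - ⅓ = -7/12 ≈ -0.58333)
-17 + (z(o)*(X + (-2 + 2)²))*y = -17 - 7*(-2 + (-2 + 2)²)/12*(-46) = -17 - 7*(-2 + 0²)/12*(-46) = -17 - 7*(-2 + 0)/12*(-46) = -17 - 7/12*(-2)*(-46) = -17 + (7/6)*(-46) = -17 - 161/3 = -212/3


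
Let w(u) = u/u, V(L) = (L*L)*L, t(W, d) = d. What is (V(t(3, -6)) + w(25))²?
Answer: 46225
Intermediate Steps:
V(L) = L³ (V(L) = L²*L = L³)
w(u) = 1
(V(t(3, -6)) + w(25))² = ((-6)³ + 1)² = (-216 + 1)² = (-215)² = 46225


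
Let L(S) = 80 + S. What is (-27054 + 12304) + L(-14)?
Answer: -14684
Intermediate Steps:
(-27054 + 12304) + L(-14) = (-27054 + 12304) + (80 - 14) = -14750 + 66 = -14684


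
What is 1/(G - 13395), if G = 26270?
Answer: 1/12875 ≈ 7.7670e-5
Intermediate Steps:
1/(G - 13395) = 1/(26270 - 13395) = 1/12875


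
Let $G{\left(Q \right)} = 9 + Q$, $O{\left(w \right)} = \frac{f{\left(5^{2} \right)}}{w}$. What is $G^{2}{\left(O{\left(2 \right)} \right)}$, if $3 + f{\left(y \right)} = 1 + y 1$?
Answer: $\frac{1681}{4} \approx 420.25$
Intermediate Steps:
$f{\left(y \right)} = -2 + y$ ($f{\left(y \right)} = -3 + \left(1 + y 1\right) = -3 + \left(1 + y\right) = -2 + y$)
$O{\left(w \right)} = \frac{23}{w}$ ($O{\left(w \right)} = \frac{-2 + 5^{2}}{w} = \frac{-2 + 25}{w} = \frac{23}{w}$)
$G^{2}{\left(O{\left(2 \right)} \right)} = \left(9 + \frac{23}{2}\right)^{2} = \left(\frac{41}{2}\right)^{2} = \frac{1681}{4}$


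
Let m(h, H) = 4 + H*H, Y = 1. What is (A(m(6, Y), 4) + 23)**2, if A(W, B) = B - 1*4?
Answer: 529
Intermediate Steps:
m(h, H) = 4 + H**2
A(W, B) = -4 + B (A(W, B) = B - 4 = -4 + B)
(A(m(6, Y), 4) + 23)**2 = ((-4 + 4) + 23)**2 = (0 + 23)**2 = 23**2 = 529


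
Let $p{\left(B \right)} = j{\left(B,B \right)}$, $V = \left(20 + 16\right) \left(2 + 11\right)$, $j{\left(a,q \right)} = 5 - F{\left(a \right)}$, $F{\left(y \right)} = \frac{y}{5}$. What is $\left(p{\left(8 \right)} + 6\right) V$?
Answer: $\frac{21996}{5} \approx 4399.2$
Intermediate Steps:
$F{\left(y \right)} = \frac{y}{5}$ ($F{\left(y \right)} = y \frac{1}{5} = \frac{y}{5}$)
$j{\left(a,q \right)} = 5 - \frac{a}{5}$
$V = 468$ ($V = 36 \cdot 13 = 468$)
$p{\left(B \right)} = 5 - \frac{B}{5}$
$\left(p{\left(8 \right)} + 6\right) V = \left(\left(5 - \frac{8}{5}\right) + 6\right) 468 = \left(\frac{17}{5} + 6\right) 468 = \frac{47}{5} \cdot 468 = \frac{21996}{5}$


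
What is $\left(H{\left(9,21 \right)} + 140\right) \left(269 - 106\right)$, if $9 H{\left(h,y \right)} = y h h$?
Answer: $53627$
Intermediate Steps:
$H{\left(h,y \right)} = \frac{y h^{2}}{9}$ ($H{\left(h,y \right)} = \frac{y h h}{9} = \frac{h y h}{9} = \frac{y h^{2}}{9}$)
$\left(H{\left(9,21 \right)} + 140\right) \left(269 - 106\right) = \left(\frac{1}{9} \cdot 21 \cdot 9^{2} + 140\right) \left(269 - 106\right) = \left(\frac{1}{9} \cdot 21 \cdot 81 + 140\right) 163 = \left(189 + 140\right) 163 = 329 \cdot 163 = 53627$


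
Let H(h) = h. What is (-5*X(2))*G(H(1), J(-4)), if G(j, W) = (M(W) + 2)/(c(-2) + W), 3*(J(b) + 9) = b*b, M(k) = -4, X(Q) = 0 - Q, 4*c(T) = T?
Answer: 24/5 ≈ 4.8000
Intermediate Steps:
c(T) = T/4
X(Q) = -Q
J(b) = -9 + b**2/3 (J(b) = -9 + (b*b)/3 = -9 + b**2/3)
G(j, W) = -2/(-1/2 + W) (G(j, W) = (-4 + 2)/((1/4)*(-2) + W) = -2/(-1/2 + W))
(-5*X(2))*G(H(1), J(-4)) = (-(-5)*2)*(-4/(-1 + 2*(-9 + (1/3)*(-4)**2))) = (-5*(-2))*(-4/(-1 + 2*(-9 + (1/3)*16))) = 10*(-4/(-1 + 2*(-9 + 16/3))) = 10*(-4/(-1 + 2*(-11/3))) = 10*(-4/(-1 - 22/3)) = 10*(-4/(-25/3)) = 10*(-4*(-3/25)) = 10*(12/25) = 24/5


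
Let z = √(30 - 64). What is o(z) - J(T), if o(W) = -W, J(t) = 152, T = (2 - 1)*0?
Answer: -152 - I*√34 ≈ -152.0 - 5.831*I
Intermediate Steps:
T = 0 (T = 1*0 = 0)
z = I*√34 (z = √(-34) = I*√34 ≈ 5.8309*I)
o(z) - J(T) = -I*√34 - 1*152 = -I*√34 - 152 = -152 - I*√34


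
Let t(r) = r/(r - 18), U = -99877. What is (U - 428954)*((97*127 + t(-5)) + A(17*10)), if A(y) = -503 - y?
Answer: -141654258153/23 ≈ -6.1589e+9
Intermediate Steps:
t(r) = r/(-18 + r)
(U - 428954)*((97*127 + t(-5)) + A(17*10)) = (-99877 - 428954)*((97*127 - 5/(-18 - 5)) + (-503 - 17*10)) = -528831*((12319 - 5/(-23)) + (-503 - 1*170)) = -528831*((12319 - 5*(-1/23)) + (-503 - 170)) = -528831*((12319 + 5/23) - 673) = -528831*(283342/23 - 673) = -528831*267863/23 = -141654258153/23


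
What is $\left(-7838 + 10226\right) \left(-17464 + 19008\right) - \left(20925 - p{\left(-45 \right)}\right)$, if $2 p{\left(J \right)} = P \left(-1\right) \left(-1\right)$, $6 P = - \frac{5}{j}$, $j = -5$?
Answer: $\frac{43993765}{12} \approx 3.6661 \cdot 10^{6}$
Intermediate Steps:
$P = \frac{1}{6}$ ($P = \frac{\left(-5\right) \frac{1}{-5}}{6} = \frac{\left(-5\right) \left(- \frac{1}{5}\right)}{6} = \frac{1}{6} \cdot 1 = \frac{1}{6} \approx 0.16667$)
$p{\left(J \right)} = \frac{1}{12}$ ($p{\left(J \right)} = \frac{\frac{1}{6} \left(-1\right) \left(-1\right)}{2} = \frac{\left(- \frac{1}{6}\right) \left(-1\right)}{2} = \frac{1}{2} \cdot \frac{1}{6} = \frac{1}{12}$)
$\left(-7838 + 10226\right) \left(-17464 + 19008\right) - \left(20925 - p{\left(-45 \right)}\right) = \left(-7838 + 10226\right) \left(-17464 + 19008\right) - \left(20925 - \frac{1}{12}\right) = 2388 \cdot 1544 - \left(20925 - \frac{1}{12}\right) = 3687072 - \frac{251099}{12} = \frac{43993765}{12}$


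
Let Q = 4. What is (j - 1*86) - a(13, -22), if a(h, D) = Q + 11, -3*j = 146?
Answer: -449/3 ≈ -149.67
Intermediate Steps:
j = -146/3 (j = -1/3*146 = -146/3 ≈ -48.667)
a(h, D) = 15 (a(h, D) = 4 + 11 = 15)
(j - 1*86) - a(13, -22) = (-146/3 - 1*86) - 1*15 = (-146/3 - 86) - 15 = -404/3 - 15 = -449/3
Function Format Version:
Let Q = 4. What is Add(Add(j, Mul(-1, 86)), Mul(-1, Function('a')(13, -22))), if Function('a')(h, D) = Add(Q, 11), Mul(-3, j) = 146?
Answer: Rational(-449, 3) ≈ -149.67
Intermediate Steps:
j = Rational(-146, 3) (j = Mul(Rational(-1, 3), 146) = Rational(-146, 3) ≈ -48.667)
Function('a')(h, D) = 15 (Function('a')(h, D) = Add(4, 11) = 15)
Add(Add(j, Mul(-1, 86)), Mul(-1, Function('a')(13, -22))) = Add(Add(Rational(-146, 3), Mul(-1, 86)), Mul(-1, 15)) = Add(Add(Rational(-146, 3), -86), -15) = Add(Rational(-404, 3), -15) = Rational(-449, 3)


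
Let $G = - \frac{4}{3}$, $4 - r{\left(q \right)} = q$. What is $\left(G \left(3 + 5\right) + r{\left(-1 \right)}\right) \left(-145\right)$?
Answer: $\frac{2465}{3} \approx 821.67$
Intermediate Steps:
$r{\left(q \right)} = 4 - q$
$G = - \frac{4}{3}$ ($G = \left(-4\right) \frac{1}{3} = - \frac{4}{3} \approx -1.3333$)
$\left(G \left(3 + 5\right) + r{\left(-1 \right)}\right) \left(-145\right) = \left(- \frac{4 \left(3 + 5\right)}{3} + \left(4 - -1\right)\right) \left(-145\right) = \left(\left(- \frac{4}{3}\right) 8 + \left(4 + 1\right)\right) \left(-145\right) = \left(- \frac{32}{3} + 5\right) \left(-145\right) = \left(- \frac{17}{3}\right) \left(-145\right) = \frac{2465}{3}$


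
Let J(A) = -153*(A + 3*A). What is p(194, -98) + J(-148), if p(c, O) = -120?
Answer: 90456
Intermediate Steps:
J(A) = -612*A
p(194, -98) + J(-148) = -120 - 612*(-148) = -120 + 90576 = 90456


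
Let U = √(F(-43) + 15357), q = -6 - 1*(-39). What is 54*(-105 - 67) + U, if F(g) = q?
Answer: -9288 + 9*√190 ≈ -9163.9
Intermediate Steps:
q = 33 (q = -6 + 39 = 33)
F(g) = 33
U = 9*√190 (U = √(33 + 15357) = √15390 = 9*√190 ≈ 124.06)
54*(-105 - 67) + U = 54*(-105 - 67) + 9*√190 = 54*(-172) + 9*√190 = -9288 + 9*√190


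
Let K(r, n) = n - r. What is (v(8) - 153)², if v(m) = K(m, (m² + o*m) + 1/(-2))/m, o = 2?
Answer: 5313025/256 ≈ 20754.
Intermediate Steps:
v(m) = (-½ + m + m²)/m (v(m) = (((m² + 2*m) + 1/(-2)) - m)/m = (((m² + 2*m) - ½) - m)/m = ((-½ + m² + 2*m) - m)/m = (-½ + m + m²)/m)
(v(8) - 153)² = ((1 + 8 - ½/8) - 153)² = ((1 + 8 - ½*⅛) - 153)² = ((1 + 8 - 1/16) - 153)² = (143/16 - 153)² = (-2305/16)² = 5313025/256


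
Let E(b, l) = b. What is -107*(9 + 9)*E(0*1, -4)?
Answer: 0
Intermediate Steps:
-107*(9 + 9)*E(0*1, -4) = -107*(9 + 9)*0*1 = -1926*0 = -107*0 = 0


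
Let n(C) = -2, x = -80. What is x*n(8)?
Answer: 160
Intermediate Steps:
x*n(8) = -80*(-2) = 160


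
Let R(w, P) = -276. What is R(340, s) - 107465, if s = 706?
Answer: -107741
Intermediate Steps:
R(340, s) - 107465 = -276 - 107465 = -107741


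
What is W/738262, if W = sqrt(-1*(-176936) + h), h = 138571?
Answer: sqrt(315507)/738262 ≈ 0.00076084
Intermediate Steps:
W = sqrt(315507) (W = sqrt(-1*(-176936) + 138571) = sqrt(176936 + 138571) = sqrt(315507) ≈ 561.70)
W/738262 = sqrt(315507)/738262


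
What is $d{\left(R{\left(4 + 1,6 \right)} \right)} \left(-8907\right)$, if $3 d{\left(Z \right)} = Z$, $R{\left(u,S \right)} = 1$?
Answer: $-2969$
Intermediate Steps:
$d{\left(Z \right)} = \frac{Z}{3}$
$d{\left(R{\left(4 + 1,6 \right)} \right)} \left(-8907\right) = \frac{1}{3} \cdot 1 \left(-8907\right) = \frac{1}{3} \left(-8907\right) = -2969$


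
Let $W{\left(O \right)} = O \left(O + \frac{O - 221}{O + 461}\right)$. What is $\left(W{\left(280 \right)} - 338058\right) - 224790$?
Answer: $- \frac{358959448}{741} \approx -4.8443 \cdot 10^{5}$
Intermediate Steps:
$W{\left(O \right)} = O \left(O + \frac{-221 + O}{461 + O}\right)$
$\left(W{\left(280 \right)} - 338058\right) - 224790 = \left(\frac{280 \left(-221 + 280^{2} + 462 \cdot 280\right)}{461 + 280} - 338058\right) - 224790 = \left(\frac{280 \left(-221 + 78400 + 129360\right)}{741} - 338058\right) - 224790 = \left(280 \cdot \frac{1}{741} \cdot 207539 - 338058\right) - 224790 = \left(\frac{58110920}{741} - 338058\right) - 224790 = - \frac{192390058}{741} - 224790 = - \frac{358959448}{741}$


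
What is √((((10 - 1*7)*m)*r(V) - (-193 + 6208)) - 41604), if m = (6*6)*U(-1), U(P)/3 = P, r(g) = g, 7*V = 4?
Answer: 3*I*√260267/7 ≈ 218.64*I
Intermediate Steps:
V = 4/7 (V = (⅐)*4 = 4/7 ≈ 0.57143)
U(P) = 3*P
m = -108 (m = (6*6)*(3*(-1)) = 36*(-3) = -108)
√((((10 - 1*7)*m)*r(V) - (-193 + 6208)) - 41604) = √((((10 - 1*7)*(-108))*(4/7) - (-193 + 6208)) - 41604) = √((((10 - 7)*(-108))*(4/7) - 1*6015) - 41604) = √(((3*(-108))*(4/7) - 6015) - 41604) = √((-324*4/7 - 6015) - 41604) = √((-1296/7 - 6015) - 41604) = √(-43401/7 - 41604) = √(-334629/7) = 3*I*√260267/7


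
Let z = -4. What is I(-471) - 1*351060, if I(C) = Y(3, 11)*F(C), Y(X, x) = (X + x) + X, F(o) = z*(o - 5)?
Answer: -318692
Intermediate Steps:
F(o) = 20 - 4*o (F(o) = -4*(o - 5) = -4*(-5 + o) = 20 - 4*o)
Y(X, x) = x + 2*X
I(C) = 340 - 68*C (I(C) = (11 + 2*3)*(20 - 4*C) = (11 + 6)*(20 - 4*C) = 17*(20 - 4*C) = 340 - 68*C)
I(-471) - 1*351060 = (340 - 68*(-471)) - 1*351060 = (340 + 32028) - 351060 = 32368 - 351060 = -318692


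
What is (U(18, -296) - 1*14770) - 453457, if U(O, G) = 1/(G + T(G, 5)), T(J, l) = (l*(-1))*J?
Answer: -554380767/1184 ≈ -4.6823e+5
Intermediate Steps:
T(J, l) = -J*l (T(J, l) = (-l)*J = -J*l)
U(O, G) = -1/(4*G) (U(O, G) = 1/(G - 1*G*5) = 1/(G - 5*G) = 1/(-4*G) = -1/(4*G))
(U(18, -296) - 1*14770) - 453457 = (-¼/(-296) - 1*14770) - 453457 = (-¼*(-1/296) - 14770) - 453457 = (1/1184 - 14770) - 453457 = -17487679/1184 - 453457 = -554380767/1184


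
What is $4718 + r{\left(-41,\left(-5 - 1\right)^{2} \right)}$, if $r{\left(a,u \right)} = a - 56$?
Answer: $4621$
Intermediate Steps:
$r{\left(a,u \right)} = -56 + a$
$4718 + r{\left(-41,\left(-5 - 1\right)^{2} \right)} = 4718 - 97 = 4621$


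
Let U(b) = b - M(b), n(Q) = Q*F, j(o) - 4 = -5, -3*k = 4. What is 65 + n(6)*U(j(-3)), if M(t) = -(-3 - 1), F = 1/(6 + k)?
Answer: 410/7 ≈ 58.571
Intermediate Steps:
k = -4/3 (k = -⅓*4 = -4/3 ≈ -1.3333)
F = 3/14 (F = 1/(6 - 4/3) = 1/(14/3) = 3/14 ≈ 0.21429)
j(o) = -1 (j(o) = 4 - 5 = -1)
M(t) = 4 (M(t) = -1*(-4) = 4)
n(Q) = 3*Q/14 (n(Q) = Q*(3/14) = 3*Q/14)
U(b) = -4 + b (U(b) = b - 1*4 = b - 4 = -4 + b)
65 + n(6)*U(j(-3)) = 65 + ((3/14)*6)*(-4 - 1) = 65 + (9/7)*(-5) = 65 - 45/7 = 410/7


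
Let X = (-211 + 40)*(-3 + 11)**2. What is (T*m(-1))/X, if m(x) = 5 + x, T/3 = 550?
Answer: -275/456 ≈ -0.60307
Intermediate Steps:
T = 1650 (T = 3*550 = 1650)
X = -10944 (X = -171*8**2 = -171*64 = -10944)
(T*m(-1))/X = (1650*(5 - 1))/(-10944) = (1650*4)*(-1/10944) = 6600*(-1/10944) = -275/456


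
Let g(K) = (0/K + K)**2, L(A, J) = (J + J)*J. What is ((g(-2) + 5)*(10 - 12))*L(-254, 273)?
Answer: -2683044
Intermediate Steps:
L(A, J) = 2*J**2 (L(A, J) = (2*J)*J = 2*J**2)
g(K) = K**2 (g(K) = (0 + K)**2 = K**2)
((g(-2) + 5)*(10 - 12))*L(-254, 273) = (((-2)**2 + 5)*(10 - 12))*(2*273**2) = ((4 + 5)*(-2))*(2*74529) = (9*(-2))*149058 = -18*149058 = -2683044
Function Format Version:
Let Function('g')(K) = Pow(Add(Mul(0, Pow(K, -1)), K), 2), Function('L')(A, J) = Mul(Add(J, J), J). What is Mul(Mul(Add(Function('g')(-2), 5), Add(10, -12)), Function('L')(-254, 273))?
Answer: -2683044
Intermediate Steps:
Function('L')(A, J) = Mul(2, Pow(J, 2)) (Function('L')(A, J) = Mul(Mul(2, J), J) = Mul(2, Pow(J, 2)))
Function('g')(K) = Pow(K, 2) (Function('g')(K) = Pow(Add(0, K), 2) = Pow(K, 2))
Mul(Mul(Add(Function('g')(-2), 5), Add(10, -12)), Function('L')(-254, 273)) = Mul(Mul(Add(Pow(-2, 2), 5), Add(10, -12)), Mul(2, Pow(273, 2))) = Mul(Mul(Add(4, 5), -2), Mul(2, 74529)) = Mul(Mul(9, -2), 149058) = Mul(-18, 149058) = -2683044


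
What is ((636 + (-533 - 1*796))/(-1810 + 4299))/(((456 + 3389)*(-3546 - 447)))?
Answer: 21/1157994805 ≈ 1.8135e-8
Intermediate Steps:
((636 + (-533 - 1*796))/(-1810 + 4299))/(((456 + 3389)*(-3546 - 447))) = ((636 + (-533 - 796))/2489)/((3845*(-3993))) = ((636 - 1329)*(1/2489))/(-15353085) = -693*1/2489*(-1/15353085) = -693/2489*(-1/15353085) = 21/1157994805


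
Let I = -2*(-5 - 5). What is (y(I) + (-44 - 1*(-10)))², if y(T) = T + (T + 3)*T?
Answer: 198916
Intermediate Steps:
I = 20 (I = -2*(-10) = 20)
y(T) = T + T*(3 + T) (y(T) = T + (3 + T)*T = T + T*(3 + T))
(y(I) + (-44 - 1*(-10)))² = (20*(4 + 20) + (-44 - 1*(-10)))² = (20*24 + (-44 + 10))² = (480 - 34)² = 446² = 198916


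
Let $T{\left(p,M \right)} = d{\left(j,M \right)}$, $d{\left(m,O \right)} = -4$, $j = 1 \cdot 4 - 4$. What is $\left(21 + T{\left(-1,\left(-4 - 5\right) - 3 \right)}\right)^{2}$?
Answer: $289$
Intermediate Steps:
$j = 0$ ($j = 4 - 4 = 0$)
$T{\left(p,M \right)} = -4$
$\left(21 + T{\left(-1,\left(-4 - 5\right) - 3 \right)}\right)^{2} = \left(21 - 4\right)^{2} = 17^{2} = 289$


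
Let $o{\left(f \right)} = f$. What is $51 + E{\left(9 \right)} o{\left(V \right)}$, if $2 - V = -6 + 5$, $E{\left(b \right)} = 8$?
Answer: $75$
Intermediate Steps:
$V = 3$ ($V = 2 - \left(-6 + 5\right) = 2 - -1 = 2 + 1 = 3$)
$51 + E{\left(9 \right)} o{\left(V \right)} = 51 + 8 \cdot 3 = 51 + 24 = 75$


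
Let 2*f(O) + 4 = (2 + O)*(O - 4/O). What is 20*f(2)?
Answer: -40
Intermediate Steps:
f(O) = -2 + (2 + O)*(O - 4/O)/2 (f(O) = -2 + ((2 + O)*(O - 4/O))/2 = -2 + (2 + O)*(O - 4/O)/2)
20*f(2) = 20*(-4 + 2 + (½)*2² - 4/2) = 20*(-4 + 2 + (½)*4 - 4*½) = 20*(-4 + 2 + 2 - 2) = 20*(-2) = -40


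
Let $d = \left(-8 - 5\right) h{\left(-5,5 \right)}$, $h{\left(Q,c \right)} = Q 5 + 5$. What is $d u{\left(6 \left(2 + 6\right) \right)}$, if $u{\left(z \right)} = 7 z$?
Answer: $87360$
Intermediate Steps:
$h{\left(Q,c \right)} = 5 + 5 Q$ ($h{\left(Q,c \right)} = 5 Q + 5 = 5 + 5 Q$)
$d = 260$ ($d = \left(-8 - 5\right) \left(5 + 5 \left(-5\right)\right) = - 13 \left(5 - 25\right) = \left(-13\right) \left(-20\right) = 260$)
$d u{\left(6 \left(2 + 6\right) \right)} = 260 \cdot 7 \cdot 6 \left(2 + 6\right) = 260 \cdot 7 \cdot 6 \cdot 8 = 260 \cdot 7 \cdot 48 = 260 \cdot 336 = 87360$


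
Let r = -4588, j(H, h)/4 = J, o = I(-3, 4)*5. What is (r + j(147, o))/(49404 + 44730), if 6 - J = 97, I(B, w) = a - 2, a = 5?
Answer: -2476/47067 ≈ -0.052606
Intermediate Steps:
I(B, w) = 3 (I(B, w) = 5 - 2 = 3)
o = 15 (o = 3*5 = 15)
J = -91 (J = 6 - 1*97 = 6 - 97 = -91)
j(H, h) = -364 (j(H, h) = 4*(-91) = -364)
(r + j(147, o))/(49404 + 44730) = (-4588 - 364)/(49404 + 44730) = -4952/94134 = -4952*1/94134 = -2476/47067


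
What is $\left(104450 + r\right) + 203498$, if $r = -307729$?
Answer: $219$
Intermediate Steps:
$\left(104450 + r\right) + 203498 = \left(104450 - 307729\right) + 203498 = -203279 + 203498 = 219$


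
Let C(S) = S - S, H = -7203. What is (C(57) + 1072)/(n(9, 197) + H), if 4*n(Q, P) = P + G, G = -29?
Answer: -1072/7161 ≈ -0.14970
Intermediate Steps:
n(Q, P) = -29/4 + P/4 (n(Q, P) = (P - 29)/4 = (-29 + P)/4 = -29/4 + P/4)
C(S) = 0
(C(57) + 1072)/(n(9, 197) + H) = (0 + 1072)/((-29/4 + (¼)*197) - 7203) = 1072/((-29/4 + 197/4) - 7203) = 1072/(42 - 7203) = 1072/(-7161) = 1072*(-1/7161) = -1072/7161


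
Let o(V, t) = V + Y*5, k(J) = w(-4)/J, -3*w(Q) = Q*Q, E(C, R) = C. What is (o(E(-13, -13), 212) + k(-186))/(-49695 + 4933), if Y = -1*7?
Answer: 6692/6244299 ≈ 0.0010717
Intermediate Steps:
w(Q) = -Q**2/3 (w(Q) = -Q*Q/3 = -Q**2/3)
Y = -7
k(J) = -16/(3*J) (k(J) = (-1/3*(-4)**2)/J = (-1/3*16)/J = -16/(3*J))
o(V, t) = -35 + V (o(V, t) = V - 7*5 = V - 35 = -35 + V)
(o(E(-13, -13), 212) + k(-186))/(-49695 + 4933) = ((-35 - 13) - 16/3/(-186))/(-49695 + 4933) = (-48 - 16/3*(-1/186))/(-44762) = (-48 + 8/279)*(-1/44762) = -13384/279*(-1/44762) = 6692/6244299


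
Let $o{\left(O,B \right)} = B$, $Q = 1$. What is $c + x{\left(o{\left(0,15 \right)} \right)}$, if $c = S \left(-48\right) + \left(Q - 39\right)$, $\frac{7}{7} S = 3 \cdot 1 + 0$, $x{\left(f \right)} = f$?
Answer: $-167$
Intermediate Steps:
$S = 3$ ($S = 3 \cdot 1 + 0 = 3 + 0 = 3$)
$c = -182$ ($c = 3 \left(-48\right) + \left(1 - 39\right) = -144 - 38 = -182$)
$c + x{\left(o{\left(0,15 \right)} \right)} = -182 + 15 = -167$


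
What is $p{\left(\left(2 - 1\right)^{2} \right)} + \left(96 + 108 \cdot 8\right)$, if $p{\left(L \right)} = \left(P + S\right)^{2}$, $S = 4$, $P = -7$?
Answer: $969$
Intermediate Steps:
$p{\left(L \right)} = 9$ ($p{\left(L \right)} = \left(-7 + 4\right)^{2} = \left(-3\right)^{2} = 9$)
$p{\left(\left(2 - 1\right)^{2} \right)} + \left(96 + 108 \cdot 8\right) = 9 + \left(96 + 108 \cdot 8\right) = 9 + \left(96 + 864\right) = 9 + 960 = 969$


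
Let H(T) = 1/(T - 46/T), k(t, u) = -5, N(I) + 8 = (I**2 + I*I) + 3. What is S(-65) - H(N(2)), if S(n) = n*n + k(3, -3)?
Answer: 156143/37 ≈ 4220.1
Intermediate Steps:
N(I) = -5 + 2*I**2 (N(I) = -8 + ((I**2 + I*I) + 3) = -8 + ((I**2 + I**2) + 3) = -8 + (2*I**2 + 3) = -8 + (3 + 2*I**2) = -5 + 2*I**2)
S(n) = -5 + n**2 (S(n) = n*n - 5 = n**2 - 5 = -5 + n**2)
S(-65) - H(N(2)) = (-5 + (-65)**2) - (-5 + 2*2**2)/(-46 + (-5 + 2*2**2)**2) = (-5 + 4225) - (-5 + 2*4)/(-46 + (-5 + 2*4)**2) = 4220 - (-5 + 8)/(-46 + (-5 + 8)**2) = 4220 - 3/(-46 + 3**2) = 4220 - 3/(-46 + 9) = 4220 - 3/(-37) = 4220 - 3*(-1)/37 = 4220 - 1*(-3/37) = 4220 + 3/37 = 156143/37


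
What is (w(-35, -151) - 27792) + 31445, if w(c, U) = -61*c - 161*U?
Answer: 30099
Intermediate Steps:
w(c, U) = -161*U - 61*c
(w(-35, -151) - 27792) + 31445 = ((-161*(-151) - 61*(-35)) - 27792) + 31445 = ((24311 + 2135) - 27792) + 31445 = (26446 - 27792) + 31445 = -1346 + 31445 = 30099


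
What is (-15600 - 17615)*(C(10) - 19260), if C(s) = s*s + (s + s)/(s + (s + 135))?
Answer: 19728248540/31 ≈ 6.3640e+8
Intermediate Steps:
C(s) = s² + 2*s/(135 + 2*s) (C(s) = s² + (2*s)/(s + (135 + s)) = s² + (2*s)/(135 + 2*s) = s² + 2*s/(135 + 2*s))
(-15600 - 17615)*(C(10) - 19260) = (-15600 - 17615)*(10*(2 + 2*10² + 135*10)/(135 + 2*10) - 19260) = -33215*(10*(2 + 2*100 + 1350)/(135 + 20) - 19260) = -33215*(10*(2 + 200 + 1350)/155 - 19260) = -33215*(10*(1/155)*1552 - 19260) = -33215*(3104/31 - 19260) = -33215*(-593956/31) = 19728248540/31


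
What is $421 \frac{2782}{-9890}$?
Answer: $- \frac{585611}{4945} \approx -118.42$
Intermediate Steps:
$421 \frac{2782}{-9890} = 421 \cdot 2782 \left(- \frac{1}{9890}\right) = 421 \left(- \frac{1391}{4945}\right) = - \frac{585611}{4945}$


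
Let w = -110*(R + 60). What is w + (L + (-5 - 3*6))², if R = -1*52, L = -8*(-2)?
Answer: -831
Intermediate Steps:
L = 16
R = -52
w = -880 (w = -110*(-52 + 60) = -110*8 = -880)
w + (L + (-5 - 3*6))² = -880 + (16 + (-5 - 3*6))² = -880 + (16 + (-5 - 18))² = -880 + (16 - 23)² = -880 + (-7)² = -880 + 49 = -831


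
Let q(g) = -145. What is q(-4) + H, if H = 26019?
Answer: 25874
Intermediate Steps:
q(-4) + H = -145 + 26019 = 25874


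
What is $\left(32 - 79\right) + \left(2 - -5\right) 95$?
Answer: $618$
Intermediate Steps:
$\left(32 - 79\right) + \left(2 - -5\right) 95 = \left(32 - 79\right) + \left(2 + 5\right) 95 = -47 + 7 \cdot 95 = -47 + 665 = 618$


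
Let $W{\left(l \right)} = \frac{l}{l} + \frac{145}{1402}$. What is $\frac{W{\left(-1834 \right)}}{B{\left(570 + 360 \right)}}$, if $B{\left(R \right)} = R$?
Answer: $\frac{1547}{1303860} \approx 0.0011865$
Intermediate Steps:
$W{\left(l \right)} = \frac{1547}{1402}$ ($W{\left(l \right)} = 1 + 145 \cdot \frac{1}{1402} = 1 + \frac{145}{1402} = \frac{1547}{1402}$)
$\frac{W{\left(-1834 \right)}}{B{\left(570 + 360 \right)}} = \frac{1547}{1402 \left(570 + 360\right)} = \frac{1547}{1402 \cdot 930} = \frac{1547}{1402} \cdot \frac{1}{930} = \frac{1547}{1303860}$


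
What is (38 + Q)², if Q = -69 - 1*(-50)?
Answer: 361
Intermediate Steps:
Q = -19 (Q = -69 + 50 = -19)
(38 + Q)² = (38 - 19)² = 19² = 361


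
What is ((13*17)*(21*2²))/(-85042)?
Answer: -9282/42521 ≈ -0.21829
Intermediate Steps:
((13*17)*(21*2²))/(-85042) = (221*(21*4))*(-1/85042) = (221*84)*(-1/85042) = 18564*(-1/85042) = -9282/42521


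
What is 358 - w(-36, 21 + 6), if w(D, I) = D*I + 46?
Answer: 1284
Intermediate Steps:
w(D, I) = 46 + D*I
358 - w(-36, 21 + 6) = 358 - (46 - 36*(21 + 6)) = 358 - (46 - 36*27) = 358 - (46 - 972) = 358 - 1*(-926) = 358 + 926 = 1284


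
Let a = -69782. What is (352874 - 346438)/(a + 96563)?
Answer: 6436/26781 ≈ 0.24032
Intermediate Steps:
(352874 - 346438)/(a + 96563) = (352874 - 346438)/(-69782 + 96563) = 6436/26781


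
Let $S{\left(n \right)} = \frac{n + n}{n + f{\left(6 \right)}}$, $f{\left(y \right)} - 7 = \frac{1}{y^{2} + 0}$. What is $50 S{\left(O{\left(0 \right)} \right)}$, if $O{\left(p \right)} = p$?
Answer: $0$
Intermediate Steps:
$f{\left(y \right)} = 7 + \frac{1}{y^{2}}$ ($f{\left(y \right)} = 7 + \frac{1}{y^{2} + 0} = 7 + \frac{1}{y^{2}}$)
$S{\left(n \right)} = \frac{2 n}{\frac{253}{36} + n}$ ($S{\left(n \right)} = \frac{n + n}{n + \left(7 + \frac{1}{36}\right)} = \frac{2 n}{n + \left(7 + \frac{1}{36}\right)} = \frac{2 n}{n + \frac{253}{36}} = \frac{2 n}{\frac{253}{36} + n}$)
$50 S{\left(O{\left(0 \right)} \right)} = 50 \cdot 72 \cdot 0 \frac{1}{253 + 36 \cdot 0} = 50 \cdot 72 \cdot 0 \frac{1}{253 + 0} = 50 \cdot 72 \cdot 0 \cdot \frac{1}{253} = 50 \cdot 0 = 0$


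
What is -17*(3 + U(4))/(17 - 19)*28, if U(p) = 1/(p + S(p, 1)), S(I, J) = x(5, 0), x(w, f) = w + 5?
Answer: 731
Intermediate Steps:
x(w, f) = 5 + w
S(I, J) = 10 (S(I, J) = 5 + 5 = 10)
U(p) = 1/(10 + p) (U(p) = 1/(p + 10) = 1/(10 + p))
-17*(3 + U(4))/(17 - 19)*28 = -17*(3 + 1/(10 + 4))/(17 - 19)*28 = -17*(3 + 1/14)/(-2)*28 = -17*(3 + 1/14)*(-1)/2*28 = -731*(-1)/(14*2)*28 = -17*(-43/28)*28 = (731/28)*28 = 731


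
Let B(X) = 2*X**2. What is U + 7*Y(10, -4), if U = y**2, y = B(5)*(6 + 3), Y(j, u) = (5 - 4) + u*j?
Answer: 202227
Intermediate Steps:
Y(j, u) = 1 + j*u
y = 450 (y = (2*5**2)*(6 + 3) = (2*25)*9 = 50*9 = 450)
U = 202500 (U = 450**2 = 202500)
U + 7*Y(10, -4) = 202500 + 7*(1 + 10*(-4)) = 202500 + 7*(1 - 40) = 202500 + 7*(-39) = 202500 - 273 = 202227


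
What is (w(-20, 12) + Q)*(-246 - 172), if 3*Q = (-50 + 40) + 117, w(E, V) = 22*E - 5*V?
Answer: 582274/3 ≈ 1.9409e+5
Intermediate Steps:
w(E, V) = -5*V + 22*E
Q = 107/3 (Q = ((-50 + 40) + 117)/3 = (-10 + 117)/3 = (⅓)*107 = 107/3 ≈ 35.667)
(w(-20, 12) + Q)*(-246 - 172) = ((-5*12 + 22*(-20)) + 107/3)*(-246 - 172) = ((-60 - 440) + 107/3)*(-418) = (-500 + 107/3)*(-418) = -1393/3*(-418) = 582274/3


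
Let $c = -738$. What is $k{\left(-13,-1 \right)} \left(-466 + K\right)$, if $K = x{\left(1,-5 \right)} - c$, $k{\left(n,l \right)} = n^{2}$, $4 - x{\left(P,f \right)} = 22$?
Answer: $42926$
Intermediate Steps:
$x{\left(P,f \right)} = -18$ ($x{\left(P,f \right)} = 4 - 22 = -18$)
$K = 720$ ($K = -18 - -738 = -18 + 738 = 720$)
$k{\left(-13,-1 \right)} \left(-466 + K\right) = \left(-13\right)^{2} \left(-466 + 720\right) = 169 \cdot 254 = 42926$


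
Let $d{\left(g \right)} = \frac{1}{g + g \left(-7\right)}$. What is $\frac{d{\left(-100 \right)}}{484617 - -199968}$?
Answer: $\frac{1}{410751000} \approx 2.4346 \cdot 10^{-9}$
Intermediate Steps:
$d{\left(g \right)} = - \frac{1}{6 g}$ ($d{\left(g \right)} = \frac{1}{g - 7 g} = \frac{1}{\left(-6\right) g} = - \frac{1}{6 g}$)
$\frac{d{\left(-100 \right)}}{484617 - -199968} = \frac{\left(- \frac{1}{6}\right) \frac{1}{-100}}{484617 - -199968} = \frac{\left(- \frac{1}{6}\right) \left(- \frac{1}{100}\right)}{484617 + 199968} = \frac{1}{600 \cdot 684585} = \frac{1}{600} \cdot \frac{1}{684585} = \frac{1}{410751000}$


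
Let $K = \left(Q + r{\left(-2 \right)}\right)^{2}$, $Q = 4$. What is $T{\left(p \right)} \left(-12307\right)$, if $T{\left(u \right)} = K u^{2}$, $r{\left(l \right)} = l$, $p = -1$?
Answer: $-49228$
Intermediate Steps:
$K = 4$ ($K = \left(4 - 2\right)^{2} = 2^{2} = 4$)
$T{\left(u \right)} = 4 u^{2}$
$T{\left(p \right)} \left(-12307\right) = 4 \left(-1\right)^{2} \left(-12307\right) = 4 \cdot 1 \left(-12307\right) = 4 \left(-12307\right) = -49228$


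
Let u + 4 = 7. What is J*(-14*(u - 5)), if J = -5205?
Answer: -145740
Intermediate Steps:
u = 3 (u = -4 + 7 = 3)
J*(-14*(u - 5)) = -(-72870)*(3 - 5) = -(-72870)*(-2) = -5205*28 = -145740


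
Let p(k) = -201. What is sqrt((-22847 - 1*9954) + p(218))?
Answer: I*sqrt(33002) ≈ 181.66*I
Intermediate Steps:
sqrt((-22847 - 1*9954) + p(218)) = sqrt((-22847 - 1*9954) - 201) = sqrt((-22847 - 9954) - 201) = sqrt(-32801 - 201) = sqrt(-33002) = I*sqrt(33002)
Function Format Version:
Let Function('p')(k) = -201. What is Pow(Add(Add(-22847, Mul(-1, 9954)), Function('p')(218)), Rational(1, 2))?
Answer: Mul(I, Pow(33002, Rational(1, 2))) ≈ Mul(181.66, I)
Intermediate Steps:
Pow(Add(Add(-22847, Mul(-1, 9954)), Function('p')(218)), Rational(1, 2)) = Pow(Add(Add(-22847, Mul(-1, 9954)), -201), Rational(1, 2)) = Pow(Add(Add(-22847, -9954), -201), Rational(1, 2)) = Pow(Add(-32801, -201), Rational(1, 2)) = Pow(-33002, Rational(1, 2)) = Mul(I, Pow(33002, Rational(1, 2)))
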